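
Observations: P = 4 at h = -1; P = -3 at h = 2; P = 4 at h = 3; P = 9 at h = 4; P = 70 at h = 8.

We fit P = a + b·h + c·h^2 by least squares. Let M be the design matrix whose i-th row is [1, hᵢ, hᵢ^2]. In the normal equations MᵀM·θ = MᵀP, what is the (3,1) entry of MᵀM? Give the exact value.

94

Row 3 ↔ basis h^2, column 1 ↔ basis 1, so (MᵀM)_{3,1} = Σᵢ h^2 = (1)·(1) + (4)·(1) + (9)·(1) + (16)·(1) + (64)·(1) = 94.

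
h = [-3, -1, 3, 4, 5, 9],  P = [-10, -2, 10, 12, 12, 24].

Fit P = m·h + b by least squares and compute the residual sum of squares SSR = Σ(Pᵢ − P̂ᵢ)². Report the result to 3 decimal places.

SSR = 11.217

Compute the Gram sums: Σh·h = 141, Σh = 17, Σ1 = 6.
Right-hand side: Σh·P = 386, ΣP = 46.
XᵀX·[m, b]ᵀ = XᵀP becomes [[141, 17]; [17, 6]]·[m, b]ᵀ = [386, 46]ᵀ.
Δ = 141·6 − 17² = 557.
m = (386·6 − 17·46)/557 = 1534/557; b = (141·46 − 17·386)/557 = -76/557.
Residuals: -892/557, 496/557, 1044/557, 624/557, -910/557, -362/557; SSR = 6248/557.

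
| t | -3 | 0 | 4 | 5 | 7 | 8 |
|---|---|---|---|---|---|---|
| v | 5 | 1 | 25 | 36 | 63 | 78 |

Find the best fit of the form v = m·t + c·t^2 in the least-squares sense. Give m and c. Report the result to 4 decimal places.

m = 1.8524, c = 1.0109

The normal system AᵀA·[m, c]ᵀ = Aᵀv is [[163, 1017]; [1017, 7459]]·[m, c]ᵀ = [1330, 9424]ᵀ.
Δ = 163·7459 − 1017² = 181528.
m = (1330·7459 − 1017·9424)/181528 = 168131/90764; c = (163·9424 − 1017·1330)/181528 = 91751/90764.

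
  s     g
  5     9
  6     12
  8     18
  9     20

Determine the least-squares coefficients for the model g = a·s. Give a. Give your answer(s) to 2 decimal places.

a = 2.14

With design matrix M, MᵀM = [[206]] and Mᵀg = [441]ᵀ.
Hence a = 441 / 206 ≈ 2.14078.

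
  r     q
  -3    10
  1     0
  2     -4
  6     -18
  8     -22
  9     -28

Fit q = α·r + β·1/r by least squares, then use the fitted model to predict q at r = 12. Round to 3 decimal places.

q̂ = -36.127

Compute the Gram sums: Σr·r = 195, Σr·1/r = 6, Σ1/r·1/r = 7345/5184.
Right-hand side: Σr·q = -574, Σ1/r·q = -511/36.
Normal equations: [[195, 6]; [6, 7345/5184]]·[α, β]ᵀ = [-574, -511/36]ᵀ.
det = 195·(7345/5184) − 6² = 415217/1728.
α = ((-574)·(7345/5184) − 6·(-511/36))/(415217/1728) = -3774526/1245651; β = (195·(-511/36) − 6·(-574))/(415217/1728) = 1168272/415217.
At r = 12: q̂ = (-3774526/1245651)·(12) + (1168272/415217)·(1/12) = -15000748/415217.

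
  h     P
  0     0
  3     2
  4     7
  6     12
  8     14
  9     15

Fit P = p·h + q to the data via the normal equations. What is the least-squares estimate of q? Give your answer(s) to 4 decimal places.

With design matrix M, MᵀM = [[206, 30]; [30, 6]] and MᵀP = [353, 50]ᵀ.
Determinant 206·6 − 30² = 336.
p = (353·6 − 30·50)/336 = 103/56; q = (206·50 − 30·353)/336 = -145/168.

q = -0.8631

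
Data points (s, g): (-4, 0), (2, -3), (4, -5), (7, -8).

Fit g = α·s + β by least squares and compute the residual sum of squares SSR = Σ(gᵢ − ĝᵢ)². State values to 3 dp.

The normal equations are: 85·α + 9·β = -82;  9·α + 4·β = -16.
(Σs·s = 85, Σs = 9, Σ1 = 4, Σs·g = -82, Σg = -16.)
Eliminating β: 4·(row 1) − 9·(row 2) gives 259·α = 4·(-82) − 9·(-16) = -184, so α = -184/259.
Then β = ((-16) − 9·(-184/259))/4 = -622/259.
Residuals: -114/259, 213/259, 9/37, -162/259; SSR = 342/259.

SSR = 1.320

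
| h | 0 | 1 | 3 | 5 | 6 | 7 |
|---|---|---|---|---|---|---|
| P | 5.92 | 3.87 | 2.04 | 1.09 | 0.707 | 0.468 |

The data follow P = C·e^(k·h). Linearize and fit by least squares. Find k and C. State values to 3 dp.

Taking logs, ln P = k·h + ln C, so regress ln P on h.
Over the data: Σh = 22.0000, Σ(h)² = 120.0000, Σln P = 2.8247, Σh·ln P = -3.4724.
Normal system: [[120.0000, 22.0000]; [22.0000, 6]]·[k, ln C]ᵀ = [-3.4724, 2.8247]ᵀ.
Slope k = (n·Σh·ln P − Σh·Σln P)/(n·Σ(h)² − (Σh)²) = (6·-3.4724 − 22.0000·2.8247)/236.0000 = -0.35160; ln C = (Σln P − k·Σh)/n = 1.75999, so C = exp(1.75999) = 5.81236.

k = -0.352, C = 5.812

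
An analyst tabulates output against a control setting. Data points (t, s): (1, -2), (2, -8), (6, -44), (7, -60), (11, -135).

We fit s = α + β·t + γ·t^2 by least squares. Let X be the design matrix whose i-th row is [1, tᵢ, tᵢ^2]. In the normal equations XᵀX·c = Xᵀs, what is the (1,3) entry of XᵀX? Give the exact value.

Row 1 ↔ basis 1, column 3 ↔ basis t^2, so (XᵀX)_{1,3} = Σᵢ t^2 = (1)·(1) + (1)·(4) + (1)·(36) + (1)·(49) + (1)·(121) = 211.

211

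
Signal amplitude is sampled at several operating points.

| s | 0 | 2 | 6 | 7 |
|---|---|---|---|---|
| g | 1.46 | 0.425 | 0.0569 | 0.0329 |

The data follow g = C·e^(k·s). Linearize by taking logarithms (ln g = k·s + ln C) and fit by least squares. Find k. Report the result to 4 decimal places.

k = -0.5334

Linearized form: ln g = k·s + ln C. From the 4 transformed points,
Sums: Σs = 15.0000, Σ(s)² = 89.0000, Σln g = -6.7580, Σs·ln g = -42.8101.
Normal system: [[89.0000, 15.0000]; [15.0000, 4]]·[k, ln C]ᵀ = [-42.8101, -6.7580]ᵀ.
Slope k = (n·Σs·ln g − Σs·Σln g)/(n·Σ(s)² − (Σs)²) = (4·-42.8101 − 15.0000·-6.7580)/131.0000 = -0.53336; ln C = (Σln g − k·Σs)/n = 0.31062.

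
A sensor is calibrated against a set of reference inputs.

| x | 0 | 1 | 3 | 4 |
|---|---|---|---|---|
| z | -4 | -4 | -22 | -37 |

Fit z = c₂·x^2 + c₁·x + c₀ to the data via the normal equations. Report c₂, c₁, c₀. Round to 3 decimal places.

c₂ = -2.500, c₁ = 1.600, c₀ = -3.700

Compute the Gram sums: Σx^2·x^2 = 338, Σx^2·x = 92, Σx^2 = 26, Σx·x = 26, Σx = 8, Σ1 = 4.
Right-hand side: Σx^2·z = -794, Σx·z = -218, Σz = -67.
So MᵀM·[c₂, c₁, c₀]ᵀ = Mᵀz: [[338, 92, 26]; [92, 26, 8]; [26, 8, 4]]·[c₂, c₁, c₀]ᵀ = [-794, -218, -67]ᵀ.
Solving the 3×3 system (Gaussian elimination) gives c₂ = -5/2, c₁ = 8/5, c₀ = -37/10.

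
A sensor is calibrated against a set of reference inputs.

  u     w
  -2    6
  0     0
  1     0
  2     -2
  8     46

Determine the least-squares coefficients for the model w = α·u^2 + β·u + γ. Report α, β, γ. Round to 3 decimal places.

From the data, Σu^2·u^2 = 4129, Σu^2·u = 513, Σu^2 = 73, Σu·u = 73, Σu = 9, Σ1 = 5.
For Xᵀw: Σu^2·w = 2960, Σu·w = 352, Σw = 50.
XᵀX·[α, β, γ]ᵀ = Xᵀw becomes [[4129, 513, 73]; [513, 73, 9]; [73, 9, 5]]·[α, β, γ]ᵀ = [2960, 352, 50]ᵀ.
Solving the 3×3 system (Gaussian elimination) gives α = 269/286, β = -244/143, γ = -189/286.

α = 0.941, β = -1.706, γ = -0.661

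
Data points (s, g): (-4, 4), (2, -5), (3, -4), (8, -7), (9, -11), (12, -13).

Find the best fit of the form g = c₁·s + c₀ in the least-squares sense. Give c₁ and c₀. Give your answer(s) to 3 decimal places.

c₁ = -1.006, c₀ = -0.970

Compute the Gram sums: Σs·s = 318, Σs = 30, Σ1 = 6.
For Xᵀg: Σs·g = -349, Σg = -36.
So XᵀX·[c₁, c₀]ᵀ = Xᵀg: [[318, 30]; [30, 6]]·[c₁, c₀]ᵀ = [-349, -36]ᵀ.
Eliminating c₀: 6·(row 1) − 30·(row 2) gives 1008·c₁ = 6·(-349) − 30·(-36) = -1014, so c₁ = -169/168.
Then c₀ = ((-36) − 30·(-169/168))/6 = -163/168.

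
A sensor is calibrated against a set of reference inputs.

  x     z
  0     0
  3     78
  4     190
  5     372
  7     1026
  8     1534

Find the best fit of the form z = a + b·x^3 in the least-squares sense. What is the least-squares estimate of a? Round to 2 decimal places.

The normal equations are: 6·a + 1071·b = 3200;  1071·a + 400243·b = 1198092.
Eliminating b: 400243·(row 1) − 1071·(row 2) gives 1254417·a = 400243·3200 − 1071·1198092 = -2378932, so a = -2378932/1254417.
Then b = (1198092 − 1071·(-2378932/1254417))/400243 = 1253784/418139.

a = -1.90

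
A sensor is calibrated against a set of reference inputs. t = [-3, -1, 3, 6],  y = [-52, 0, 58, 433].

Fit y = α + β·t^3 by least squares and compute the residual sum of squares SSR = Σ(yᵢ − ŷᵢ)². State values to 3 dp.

SSR = 3.477

From the data, Σ1 = 4, Σt^3 = 215, Σt^3·t^3 = 48115.
Right-hand side: Σy = 439, Σt^3·y = 96498.
AᵀA·[α, β]ᵀ = Aᵀy becomes [[4, 215]; [215, 48115]]·[α, β]ᵀ = [439, 96498]ᵀ.
Eliminating β: 48115·(row 1) − 215·(row 2) gives 146235·α = 48115·439 − 215·96498 = 375415, so α = 75083/29247.
Then β = (96498 − 215·(75083/29247))/48115 = 291607/146235.
Residuals: -106246/146235, -27936/48745, 232826/146235, -42772/146235; SSR = 508424/146235.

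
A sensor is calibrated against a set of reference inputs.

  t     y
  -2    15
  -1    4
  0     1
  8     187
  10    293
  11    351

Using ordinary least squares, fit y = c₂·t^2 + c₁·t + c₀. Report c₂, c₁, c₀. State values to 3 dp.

c₂ = 2.918, c₁ = -0.208, c₀ = 1.712

Normal-equation sums: Σt^2·t^2 = 28754, Σt^2·t = 2834, Σt^2 = 290, Σt·t = 290, Σt = 26, Σ1 = 6.
For Xᵀy: Σt^2·y = 83803, Σt·y = 8253, Σy = 851.
So XᵀX·[c₂, c₁, c₀]ᵀ = Xᵀy: [[28754, 2834, 290]; [2834, 290, 26]; [290, 26, 6]]·[c₂, c₁, c₀]ᵀ = [83803, 8253, 851]ᵀ.
Inverting the 3×3 Gram matrix, [c₂, c₁, c₀]ᵀ = [2801/960, -1397/6720, 1917/1120]ᵀ.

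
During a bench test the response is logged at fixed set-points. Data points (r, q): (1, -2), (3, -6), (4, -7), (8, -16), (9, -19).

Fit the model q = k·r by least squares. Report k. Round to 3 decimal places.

k = -2.029

XᵀX·[k]ᵀ = Xᵀq reads: 171·k = -347.
(Σr·r = 171, Σr·q = -347.)
Hence k = -347 / 171 ≈ -2.02924.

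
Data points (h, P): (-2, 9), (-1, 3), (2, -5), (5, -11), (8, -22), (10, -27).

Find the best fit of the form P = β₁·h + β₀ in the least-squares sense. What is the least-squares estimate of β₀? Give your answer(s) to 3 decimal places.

From the data, Σh·h = 198, Σh = 22, Σ1 = 6.
For MᵀP: Σh·P = -532, ΣP = -53.
Normal equations: [[198, 22]; [22, 6]]·[β₁, β₀]ᵀ = [-532, -53]ᵀ.
det = 198·6 − 22² = 704.
β₁ = ((-532)·6 − 22·(-53))/704 = -1013/352; β₀ = (198·(-53) − 22·(-532))/704 = 55/32.

β₀ = 1.719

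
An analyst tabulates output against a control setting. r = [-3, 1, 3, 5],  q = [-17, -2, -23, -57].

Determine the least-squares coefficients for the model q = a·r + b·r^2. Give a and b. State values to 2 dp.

a = -0.81, b = -2.14

Sums needed: Σr·r = 44, Σr·r^2 = 126, Σr^2·r^2 = 788.
For Mᵀq: Σr·q = -305, Σr^2·q = -1787.
Normal equations: [[44, 126]; [126, 788]]·[a, b]ᵀ = [-305, -1787]ᵀ.
Eliminating b: 788·(row 1) − 126·(row 2) gives 18796·a = 788·(-305) − 126·(-1787) = -15178, so a = -7589/9398.
Then b = ((-1787) − 126·(-7589/9398))/788 = -20099/9398.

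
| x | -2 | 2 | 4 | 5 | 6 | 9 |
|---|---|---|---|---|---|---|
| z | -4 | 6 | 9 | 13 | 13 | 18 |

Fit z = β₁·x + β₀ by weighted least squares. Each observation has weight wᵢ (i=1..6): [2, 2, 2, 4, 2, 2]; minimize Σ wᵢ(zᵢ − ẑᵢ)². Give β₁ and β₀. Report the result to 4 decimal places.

AᵀWA·[β₁, β₀]ᵀ = AᵀWz reads: 382·β₁ + 58·β₀ = 852;  58·β₁ + 14·β₀ = 136.
det = 382·14 − 58² = 1984.
β₁ = (852·14 − 58·136)/1984 = 505/248; β₀ = (382·136 − 58·852)/1984 = 317/248.

β₁ = 2.0363, β₀ = 1.2782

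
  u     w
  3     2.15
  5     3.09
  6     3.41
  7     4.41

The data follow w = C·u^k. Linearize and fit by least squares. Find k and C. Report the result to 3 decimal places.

With ln wᵢ as the transformed response and ln uᵢ as the regressor:
Σln u = 6.4457, Σ(ln u)² = 10.7942, Σln w = 4.6042, Σln u·ln w = 7.7421.
Equations: 10.7942·k + 6.4457·ln C = 7.7421;  6.4457·k + 4·ln C = 4.6042.
Δ = 10.7942·4 − (6.4457)² = 1.6295; k = (7.7421·4 − 6.4457·4.6042)/1.6295 = 0.79225, ln C = (10.7942·4.6042 − 6.4457·7.7421)/1.6295 = -0.12559, so C = exp(-0.12559) = 0.88197.

k = 0.792, C = 0.882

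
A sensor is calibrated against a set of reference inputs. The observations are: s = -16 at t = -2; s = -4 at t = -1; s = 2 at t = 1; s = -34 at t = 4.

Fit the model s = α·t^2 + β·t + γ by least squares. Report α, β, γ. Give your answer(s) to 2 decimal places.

XᵀX·[α, β, γ]ᵀ = Xᵀs reads: 274·α + 56·β + 22·γ = -610;  56·α + 22·β + 2·γ = -98;  22·α + 2·β + 4·γ = -52.
(Σt^2·t^2 = 274, Σt^2·t = 56, Σt^2 = 22, Σt·t = 22, Σt = 2, Σ1 = 4, Σt^2·s = -610, Σt·s = -98, Σs = -52.)
Inverting the 3×3 Gram matrix, [α, β, γ]ᵀ = [-3, 3, 2]ᵀ.

α = -3.00, β = 3.00, γ = 2.00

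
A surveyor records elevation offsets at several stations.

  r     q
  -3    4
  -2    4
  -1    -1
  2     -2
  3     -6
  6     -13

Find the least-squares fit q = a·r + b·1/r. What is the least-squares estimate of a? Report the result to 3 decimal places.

a = -2.199

Forming AᵀA = [[63, 6]; [6, 7/4]] and Aᵀq = [-119, -15/2]ᵀ gives AᵀA·[a, b]ᵀ = Aᵀq.
Δ = 63·(7/4) − 6² = 297/4.
a = ((-119)·(7/4) − 6·(-15/2))/(297/4) = -653/297; b = (63·(-15/2) − 6·(-119))/(297/4) = 322/99.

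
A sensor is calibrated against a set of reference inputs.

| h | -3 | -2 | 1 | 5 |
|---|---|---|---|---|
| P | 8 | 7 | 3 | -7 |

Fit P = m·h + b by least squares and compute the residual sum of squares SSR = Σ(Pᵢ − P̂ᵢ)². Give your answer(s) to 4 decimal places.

Setting ∂/∂m … = 0 gives: 39·m + 1·b = -70;  1·m + 4·b = 11.
Determinant 39·4 − 1² = 155.
m = ((-70)·4 − 1·11)/155 = -291/155; b = (39·11 − 1·(-70))/155 = 499/155.
Residuals: -132/155, 4/155, 257/155, -129/155; SSR = 646/155.

SSR = 4.1677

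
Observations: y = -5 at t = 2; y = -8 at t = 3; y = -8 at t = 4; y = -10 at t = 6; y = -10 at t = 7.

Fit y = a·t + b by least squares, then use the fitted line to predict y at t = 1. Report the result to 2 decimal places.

ŷ = -5.12

Forming AᵀA = [[114, 22]; [22, 5]] and Aᵀy = [-196, -41]ᵀ gives AᵀA·[a, b]ᵀ = Aᵀy.
Δ = 114·5 − 22² = 86.
a = ((-196)·5 − 22·(-41))/86 = -39/43; b = (114·(-41) − 22·(-196))/86 = -181/43.
At t = 1: ŷ = (-39/43)·(1) + (-181/43)·(1) = -220/43.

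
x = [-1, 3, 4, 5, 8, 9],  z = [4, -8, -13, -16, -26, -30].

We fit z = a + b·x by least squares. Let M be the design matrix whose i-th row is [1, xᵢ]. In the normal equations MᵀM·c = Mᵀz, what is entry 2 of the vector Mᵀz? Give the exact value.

Entry 2 ↔ basis x, so (Mᵀz)_{2} = Σᵢ (x)·zᵢ = (-1)·(4) + (3)·(-8) + (4)·(-13) + (5)·(-16) + (8)·(-26) + (9)·(-30) = -638.

-638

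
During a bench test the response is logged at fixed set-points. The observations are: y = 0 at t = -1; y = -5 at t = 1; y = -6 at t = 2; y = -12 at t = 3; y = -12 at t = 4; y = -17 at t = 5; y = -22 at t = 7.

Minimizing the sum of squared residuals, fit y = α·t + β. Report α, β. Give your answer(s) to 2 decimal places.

The normal equations are: 105·α + 21·β = -340;  21·α + 7·β = -74.
Determinant 105·7 − 21² = 294.
α = ((-340)·7 − 21·(-74))/294 = -59/21; β = (105·(-74) − 21·(-340))/294 = -15/7.

α = -2.81, β = -2.14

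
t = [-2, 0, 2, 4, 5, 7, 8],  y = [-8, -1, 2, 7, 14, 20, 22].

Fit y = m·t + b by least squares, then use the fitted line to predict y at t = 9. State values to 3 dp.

ŷ = 24.914

Sums needed: Σt·t = 162, Σt = 24, Σ1 = 7.
For Mᵀy: Σt·y = 434, Σy = 56.
MᵀM·[m, b]ᵀ = Mᵀy becomes [[162, 24]; [24, 7]]·[m, b]ᵀ = [434, 56]ᵀ.
Δ = 162·7 − 24² = 558.
m = (434·7 − 24·56)/558 = 847/279; b = (162·56 − 24·434)/558 = -224/93.
At t = 9: ŷ = (847/279)·(9) + (-224/93)·(1) = 2317/93.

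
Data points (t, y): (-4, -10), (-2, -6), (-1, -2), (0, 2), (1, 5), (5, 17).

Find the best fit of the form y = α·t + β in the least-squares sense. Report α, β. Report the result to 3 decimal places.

α = 3.096, β = 1.516

MᵀM·[α, β]ᵀ = Mᵀy reads: 47·α + (-1)·β = 144;  (-1)·α + 6·β = 6.
det = 47·6 − (-1)² = 281.
α = (144·6 − (-1)·6)/281 = 870/281; β = (47·6 − (-1)·144)/281 = 426/281.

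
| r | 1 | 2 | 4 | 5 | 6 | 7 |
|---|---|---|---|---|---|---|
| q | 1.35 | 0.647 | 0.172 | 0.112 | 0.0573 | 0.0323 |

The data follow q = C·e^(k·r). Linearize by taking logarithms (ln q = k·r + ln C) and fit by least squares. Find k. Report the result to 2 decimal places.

k = -0.62

Let Y = ln q. Fitting Y = k·r + ln C by least squares:
Over the data: Σr = 25.0000, Σ(r)² = 131.0000, Σln q = -10.3770, Σr·ln q = -59.7436.
Normal system: [[131.0000, 25.0000]; [25.0000, 6]]·[k, ln C]ᵀ = [-59.7436, -10.3770]ᵀ.
Solving (det = 161.0000): k = -0.61514, ln C = 0.83359.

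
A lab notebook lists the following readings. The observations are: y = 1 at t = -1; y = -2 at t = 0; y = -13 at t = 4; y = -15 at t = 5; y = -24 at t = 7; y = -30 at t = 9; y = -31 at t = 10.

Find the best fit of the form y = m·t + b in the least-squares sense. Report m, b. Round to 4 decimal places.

Sums needed: Σt·t = 272, Σt = 34, Σ1 = 7.
For Xᵀy: Σt·y = -876, Σy = -114.
Normal equations: [[272, 34]; [34, 7]]·[m, b]ᵀ = [-876, -114]ᵀ.
Eliminating b: 7·(row 1) − 34·(row 2) gives 748·m = 7·(-876) − 34·(-114) = -2256, so m = -564/187.
Then b = ((-114) − 34·(-564/187))/7 = -18/11.

m = -3.0160, b = -1.6364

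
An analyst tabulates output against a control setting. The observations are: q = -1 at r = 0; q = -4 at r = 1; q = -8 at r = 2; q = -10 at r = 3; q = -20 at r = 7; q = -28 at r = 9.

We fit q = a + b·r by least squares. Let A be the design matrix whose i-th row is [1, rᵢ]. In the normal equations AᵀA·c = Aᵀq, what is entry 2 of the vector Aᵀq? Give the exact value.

-442

Entry 2 ↔ basis r, so (Aᵀq)_{2} = Σᵢ (r)·qᵢ = (0)·(-1) + (1)·(-4) + (2)·(-8) + (3)·(-10) + (7)·(-20) + (9)·(-28) = -442.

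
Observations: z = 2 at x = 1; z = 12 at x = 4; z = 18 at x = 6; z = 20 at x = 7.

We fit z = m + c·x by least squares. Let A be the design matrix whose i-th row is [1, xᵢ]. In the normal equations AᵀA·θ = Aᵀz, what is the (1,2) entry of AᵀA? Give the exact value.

18

Row 1 ↔ basis 1, column 2 ↔ basis x, so (AᵀA)_{1,2} = Σᵢ x = (1)·(1) + (1)·(4) + (1)·(6) + (1)·(7) = 18.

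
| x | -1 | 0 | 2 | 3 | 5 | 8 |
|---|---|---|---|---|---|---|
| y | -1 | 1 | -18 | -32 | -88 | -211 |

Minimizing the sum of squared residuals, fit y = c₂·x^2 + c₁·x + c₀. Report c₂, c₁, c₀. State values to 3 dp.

c₂ = -3.009, c₁ = -2.356, c₀ = 0.166

Normal-equation sums: Σx^2·x^2 = 4819, Σx^2·x = 671, Σx^2 = 103, Σx·x = 103, Σx = 17, Σ1 = 6.
For Aᵀy: Σx^2·y = -16065, Σx·y = -2259, Σy = -349.
Normal equations: [[4819, 671, 103]; [671, 103, 17]; [103, 17, 6]]·[c₂, c₁, c₀]ᵀ = [-16065, -2259, -349]ᵀ.
Inverting the 3×3 Gram matrix, [c₂, c₁, c₀]ᵀ = [-10111/3360, -1583/672, 93/560]ᵀ.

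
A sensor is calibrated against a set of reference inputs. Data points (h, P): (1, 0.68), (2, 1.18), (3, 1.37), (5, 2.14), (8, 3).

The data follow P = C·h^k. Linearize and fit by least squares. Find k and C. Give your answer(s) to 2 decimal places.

With ln Pᵢ as the transformed response and ln hᵢ as the regressor:
Σln h = 5.4806, Σ(ln h)² = 8.6018, Σln P = 1.9541, Σln h·ln P = 3.9696.
Equations: 8.6018·k + 5.4806·ln C = 3.9696;  5.4806·k + 5·ln C = 1.9541.
Slope k = (n·Σln h·ln P − Σln h·Σln P)/(n·Σ(ln h)² − (Σln h)²) = (5·3.9696 − 5.4806·1.9541)/12.9714 = 0.70448; ln C = (Σln P − k·Σln h)/n = -0.38139, so C = exp(-0.38139) = 0.68291.

k = 0.70, C = 0.68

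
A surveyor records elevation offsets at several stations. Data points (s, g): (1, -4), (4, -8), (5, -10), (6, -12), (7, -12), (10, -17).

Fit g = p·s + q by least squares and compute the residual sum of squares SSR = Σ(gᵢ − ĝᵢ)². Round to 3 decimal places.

SSR = 1.209

Compute the Gram sums: Σs·s = 227, Σs = 33, Σ1 = 6.
Moment sums: Σs·g = -412, Σg = -63.
AᵀA·[p, q]ᵀ = Aᵀg becomes [[227, 33]; [33, 6]]·[p, q]ᵀ = [-412, -63]ᵀ.
Δ = 227·6 − 33² = 273.
p = ((-412)·6 − 33·(-63))/273 = -131/91; q = (227·(-63) − 33·(-412))/273 = -235/91.
Residuals: 2/91, 31/91, -20/91, -71/91, 60/91, -2/91; SSR = 110/91.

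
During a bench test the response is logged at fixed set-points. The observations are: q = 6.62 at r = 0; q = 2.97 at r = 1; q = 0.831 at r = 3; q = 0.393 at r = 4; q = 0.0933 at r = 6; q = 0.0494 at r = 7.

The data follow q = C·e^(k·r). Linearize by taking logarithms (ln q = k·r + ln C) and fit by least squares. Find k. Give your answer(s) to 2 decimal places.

k = -0.70

Let Y = ln q. Fitting Y = k·r + ln C by least squares:
Σr = 21.0000, Σ(r)² = 111.0000, Σln q = -3.5202, Σr·ln q = -38.4888.
Equations: 111.0000·k + 21.0000·ln C = -38.4888;  21.0000·k + 6·ln C = -3.5202.
Solving (det = 225.0000): k = -0.69782, ln C = 1.85568.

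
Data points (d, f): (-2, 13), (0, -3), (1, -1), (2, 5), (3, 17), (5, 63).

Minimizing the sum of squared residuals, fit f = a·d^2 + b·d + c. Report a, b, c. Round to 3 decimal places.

a = 3.032, b = -2.046, c = -2.996

Sums needed: Σd^2·d^2 = 739, Σd^2·d = 153, Σd^2 = 43, Σd·d = 43, Σd = 9, Σ1 = 6.
For Mᵀf: Σd^2·f = 1799, Σd·f = 349, Σf = 94.
Solving the 3×3 system (Gaussian elimination) gives a = 94/31, b = -3742/1829, c = -5479/1829.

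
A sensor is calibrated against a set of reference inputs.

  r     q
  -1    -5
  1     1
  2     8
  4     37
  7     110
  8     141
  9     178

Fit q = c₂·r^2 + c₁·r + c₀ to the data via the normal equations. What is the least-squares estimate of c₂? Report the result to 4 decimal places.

c₂ = 1.9743

Normal-equation sums: Σr^2·r^2 = 13332, Σr^2·r = 1656, Σr^2 = 216, Σr·r = 216, Σr = 30, Σ1 = 7.
For Aᵀq: Σr^2·q = 29452, Σr·q = 3670, Σq = 470.
Row-reducing yields c₂ = 4756/2409, c₁ = 35369/14454, c₀ = -10273/2409.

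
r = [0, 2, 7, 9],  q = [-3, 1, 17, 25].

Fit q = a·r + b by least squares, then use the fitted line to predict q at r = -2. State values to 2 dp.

Sums needed: Σr·r = 134, Σr = 18, Σ1 = 4.
For Aᵀq: Σr·q = 346, Σq = 40.
So AᵀA·[a, b]ᵀ = Aᵀq: [[134, 18]; [18, 4]]·[a, b]ᵀ = [346, 40]ᵀ.
Determinant 134·4 − 18² = 212.
a = (346·4 − 18·40)/212 = 166/53; b = (134·40 − 18·346)/212 = -217/53.
At r = -2: q̂ = (166/53)·(-2) + (-217/53)·(1) = -549/53.

q̂ = -10.36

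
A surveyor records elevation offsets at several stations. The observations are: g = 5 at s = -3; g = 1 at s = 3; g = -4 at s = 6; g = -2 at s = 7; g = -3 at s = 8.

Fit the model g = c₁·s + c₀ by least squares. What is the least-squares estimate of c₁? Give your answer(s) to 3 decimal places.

c₁ = -0.779

Entries of XᵀX: Σs·s = 167, Σs = 21, Σ1 = 5.
Right-hand side: Σs·g = -74, Σg = -3.
So XᵀX·[c₁, c₀]ᵀ = Xᵀg: [[167, 21]; [21, 5]]·[c₁, c₀]ᵀ = [-74, -3]ᵀ.
Eliminating c₀: 5·(row 1) − 21·(row 2) gives 394·c₁ = 5·(-74) − 21·(-3) = -307, so c₁ = -307/394.
Then c₀ = ((-3) − 21·(-307/394))/5 = 1053/394.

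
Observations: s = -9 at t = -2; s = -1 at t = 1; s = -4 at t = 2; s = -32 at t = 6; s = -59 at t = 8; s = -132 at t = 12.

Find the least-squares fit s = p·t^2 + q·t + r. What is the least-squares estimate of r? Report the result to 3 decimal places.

Sums needed: Σt^2·t^2 = 26161, Σt^2·t = 2457, Σt^2 = 253, Σt·t = 253, Σt = 27, Σ1 = 6.
And Σt^2·s = -23989, Σt·s = -2239, Σs = -237.
Inverting the 3×3 Gram matrix, [p, q, r]ᵀ = [-883401/896596, 863159/896596, -1024841/448298]ᵀ.

r = -2.286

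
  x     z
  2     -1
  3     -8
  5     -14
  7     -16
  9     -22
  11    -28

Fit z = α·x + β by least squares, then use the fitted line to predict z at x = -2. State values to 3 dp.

Compute the Gram sums: Σx·x = 289, Σx = 37, Σ1 = 6.
Moment sums: Σx·z = -714, Σz = -89.
So AᵀA·[α, β]ᵀ = Aᵀz: [[289, 37]; [37, 6]]·[α, β]ᵀ = [-714, -89]ᵀ.
det = 289·6 − 37² = 365.
α = ((-714)·6 − 37·(-89))/365 = -991/365; β = (289·(-89) − 37·(-714))/365 = 697/365.
At x = -2: ẑ = (-991/365)·(-2) + (697/365)·(1) = 2679/365.

ẑ = 7.340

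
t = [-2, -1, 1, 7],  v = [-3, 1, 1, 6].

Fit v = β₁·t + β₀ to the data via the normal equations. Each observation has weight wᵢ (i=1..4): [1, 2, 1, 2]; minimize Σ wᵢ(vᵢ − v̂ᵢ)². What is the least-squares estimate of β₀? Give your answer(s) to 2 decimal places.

β₀ = 0.55

Entries of MᵀWM: Σwᵢ·t·t = 105, Σwᵢ·t = 11, Σwᵢ·1 = 6.
For MᵀWv: Σwᵢ·t·v = 89, Σwᵢ·v = 12.
Normal equations: [[105, 11]; [11, 6]]·[β₁, β₀]ᵀ = [89, 12]ᵀ.
det = 105·6 − 11² = 509.
β₁ = (89·6 − 11·12)/509 = 402/509; β₀ = (105·12 − 11·89)/509 = 281/509.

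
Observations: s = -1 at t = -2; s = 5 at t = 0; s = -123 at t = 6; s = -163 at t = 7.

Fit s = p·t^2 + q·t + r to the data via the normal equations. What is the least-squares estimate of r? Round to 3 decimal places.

With design matrix X, XᵀX = [[3713, 551, 89]; [551, 89, 11]; [89, 11, 4]] and Xᵀs = [-12419, -1877, -282]ᵀ.
Inverting the 3×3 Gram matrix, [p, q, r]ᵀ = [-1577/534, -8957/2670, 1973/445]ᵀ.

r = 4.434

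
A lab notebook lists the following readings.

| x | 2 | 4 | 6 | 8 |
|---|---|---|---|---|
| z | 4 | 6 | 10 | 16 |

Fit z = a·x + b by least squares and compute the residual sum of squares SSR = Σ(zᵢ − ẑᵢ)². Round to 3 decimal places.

Sums needed: Σx·x = 120, Σx = 20, Σ1 = 4.
And Σx·z = 220, Σz = 36.
So AᵀA·[a, b]ᵀ = Aᵀz: [[120, 20]; [20, 4]]·[a, b]ᵀ = [220, 36]ᵀ.
Determinant 120·4 − 20² = 80.
a = (220·4 − 20·36)/80 = 2; b = (120·36 − 20·220)/80 = -1.
Residuals: 1, -1, -1, 1; SSR = 4.

SSR = 4.000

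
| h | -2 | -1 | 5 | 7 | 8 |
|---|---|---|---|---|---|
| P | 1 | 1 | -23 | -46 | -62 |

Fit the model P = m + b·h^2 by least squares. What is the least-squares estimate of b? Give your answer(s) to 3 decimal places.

MᵀM·[m, b]ᵀ = MᵀP reads: 5·m + 143·b = -129;  143·m + 7139·b = -6792.
Eliminating b: 7139·(row 1) − 143·(row 2) gives 15246·m = 7139·(-129) − 143·(-6792) = 50325, so m = 1525/462.
Then b = ((-6792) − 143·(1525/462))/7139 = -5171/5082.

b = -1.018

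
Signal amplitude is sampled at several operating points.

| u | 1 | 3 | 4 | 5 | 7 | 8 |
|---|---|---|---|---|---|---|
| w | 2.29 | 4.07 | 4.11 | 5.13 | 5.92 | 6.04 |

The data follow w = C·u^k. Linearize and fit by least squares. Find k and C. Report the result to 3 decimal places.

k = 0.474, C = 2.305

Linearized form: ln w = k·ln u + ln C. From the 6 transformed points,
AᵀA = [[13.8297, 8.1197]; [8.1197, 6]], rhs = [13.3332, 8.8575]ᵀ  (here Σln u = 8.1197, Σ(ln u)² = 13.8297, Σln w = 8.8575, Σln u·ln w = 13.3332).
Δ = 13.8297·6 − (8.1197)² = 17.0487; k = (13.3332·6 − 8.1197·8.8575)/17.0487 = 0.47391, ln C = (13.8297·8.8575 − 8.1197·13.3332)/17.0487 = 0.83491, so C = exp(0.83491) = 2.30461.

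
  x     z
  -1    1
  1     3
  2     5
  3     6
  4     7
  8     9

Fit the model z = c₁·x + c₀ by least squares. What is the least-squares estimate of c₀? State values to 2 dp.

c₀ = 2.62

From the data, Σx·x = 95, Σx = 17, Σ1 = 6.
And Σx·z = 130, Σz = 31.
AᵀA·[c₁, c₀]ᵀ = Aᵀz becomes [[95, 17]; [17, 6]]·[c₁, c₀]ᵀ = [130, 31]ᵀ.
det = 95·6 − 17² = 281.
c₁ = (130·6 − 17·31)/281 = 253/281; c₀ = (95·31 − 17·130)/281 = 735/281.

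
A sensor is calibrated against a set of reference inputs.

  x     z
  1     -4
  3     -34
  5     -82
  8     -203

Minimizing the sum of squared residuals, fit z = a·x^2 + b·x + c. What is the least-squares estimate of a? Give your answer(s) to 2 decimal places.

a = -2.87

Forming AᵀA = [[4803, 665, 99]; [665, 99, 17]; [99, 17, 4]] and Aᵀz = [-15352, -2140, -323]ᵀ gives AᵀA·[a, b, c]ᵀ = Aᵀz.
Row-reducing yields a = -9419/3278, b = -8017/3278, c = 1247/1639.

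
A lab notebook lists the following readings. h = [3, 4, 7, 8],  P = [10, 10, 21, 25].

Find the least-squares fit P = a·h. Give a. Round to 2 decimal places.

a = 3.02

Sums needed: Σh·h = 138.
Moment sums: Σh·P = 417.
Normal equations: [[138]]·[a]ᵀ = [417]ᵀ.
Hence a = 417 / 138 ≈ 3.02174.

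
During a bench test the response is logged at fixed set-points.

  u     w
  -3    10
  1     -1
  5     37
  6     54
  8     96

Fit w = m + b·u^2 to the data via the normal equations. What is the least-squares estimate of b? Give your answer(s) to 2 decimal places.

b = 1.55

Normal-equation sums: Σ1 = 5, Σu^2 = 135, Σu^2·u^2 = 6099.
Moment sums: Σw = 196, Σu^2·w = 9102.
Determinant 5·6099 − 135² = 12270.
m = (196·6099 − 135·9102)/12270 = -5561/2045; b = (5·9102 − 135·196)/12270 = 635/409.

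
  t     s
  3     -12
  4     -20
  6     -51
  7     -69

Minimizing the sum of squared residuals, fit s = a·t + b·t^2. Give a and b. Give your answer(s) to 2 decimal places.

a = 0.87, b = -1.54

Setting ∂/∂a … = 0 gives: 110·a + 650·b = -905;  650·a + 4034·b = -5645.
(Σt·t = 110, Σt·t^2 = 650, Σt^2·t^2 = 4034, Σt·s = -905, Σt^2·s = -5645.)
det = 110·4034 − 650² = 21240.
a = ((-905)·4034 − 650·(-5645))/21240 = 154/177; b = (110·(-5645) − 650·(-905))/21240 = -545/354.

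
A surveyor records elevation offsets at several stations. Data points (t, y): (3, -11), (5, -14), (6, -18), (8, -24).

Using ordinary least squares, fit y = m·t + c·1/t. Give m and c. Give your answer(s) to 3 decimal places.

m = -2.834, c = -5.816

With design matrix M, MᵀM = [[134, 4]; [4, 2801/14400]] and Mᵀy = [-403, -187/15]ᵀ.
Eliminating c: (2801/14400)·(row 1) − 4·(row 2) gives (72467/7200)·m = (2801/14400)·(-403) − 4·(-187/15) = -410723/14400, so m = -410723/144934.
Then c = ((-187/15) − 4·(-410723/144934))/(2801/14400) = -421440/72467.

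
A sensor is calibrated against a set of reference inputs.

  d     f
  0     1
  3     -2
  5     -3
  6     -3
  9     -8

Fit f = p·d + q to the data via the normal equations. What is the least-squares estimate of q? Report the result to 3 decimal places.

q = 1.274

Compute the Gram sums: Σd·d = 151, Σd = 23, Σ1 = 5.
Right-hand side: Σd·f = -111, Σf = -15.
Determinant 151·5 − 23² = 226.
p = ((-111)·5 − 23·(-15))/226 = -105/113; q = (151·(-15) − 23·(-111))/226 = 144/113.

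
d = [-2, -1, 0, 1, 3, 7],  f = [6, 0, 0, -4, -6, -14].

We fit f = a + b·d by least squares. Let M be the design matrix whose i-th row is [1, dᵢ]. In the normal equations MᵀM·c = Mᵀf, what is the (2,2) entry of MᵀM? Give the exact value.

64

Row 2 ↔ basis d, column 2 ↔ basis d, so (MᵀM)_{2,2} = Σᵢ (d)·(d) = (-2)·(-2) + (-1)·(-1) + (0)·(0) + (1)·(1) + (3)·(3) + (7)·(7) = 64.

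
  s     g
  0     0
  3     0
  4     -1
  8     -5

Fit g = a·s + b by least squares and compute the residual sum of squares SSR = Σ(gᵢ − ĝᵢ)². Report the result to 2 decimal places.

Compute the Gram sums: Σs·s = 89, Σs = 15, Σ1 = 4.
Right-hand side: Σs·g = -44, Σg = -6.
So XᵀX·[a, b]ᵀ = Xᵀg: [[89, 15]; [15, 4]]·[a, b]ᵀ = [-44, -6]ᵀ.
Δ = 89·4 − 15² = 131.
a = ((-44)·4 − 15·(-6))/131 = -86/131; b = (89·(-6) − 15·(-44))/131 = 126/131.
Residuals: -126/131, 132/131, 87/131, -93/131; SSR = 378/131.

SSR = 2.89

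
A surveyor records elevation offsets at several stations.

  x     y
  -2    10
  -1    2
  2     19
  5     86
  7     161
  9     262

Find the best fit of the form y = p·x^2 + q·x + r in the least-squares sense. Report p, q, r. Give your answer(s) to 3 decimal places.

p = 2.983, q = 1.995, r = 1.820

Sums needed: Σx^2·x^2 = 9620, Σx^2·x = 1196, Σx^2 = 164, Σx·x = 164, Σx = 20, Σ1 = 6.
For Aᵀy: Σx^2·y = 31379, Σx·y = 3931, Σy = 540.
Normal equations: [[9620, 1196, 164]; [1196, 164, 20]; [164, 20, 6]]·[p, q, r]ᵀ = [31379, 3931, 540]ᵀ.
Row-reducing yields p = 17539/5880, q = 11729/5880, r = 446/245.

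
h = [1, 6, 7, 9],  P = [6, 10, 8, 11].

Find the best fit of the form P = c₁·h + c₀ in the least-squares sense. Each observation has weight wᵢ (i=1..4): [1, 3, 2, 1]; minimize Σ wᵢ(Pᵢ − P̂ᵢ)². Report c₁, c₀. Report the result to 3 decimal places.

MᵀWM·[c₁, c₀]ᵀ = MᵀWP reads: 288·c₁ + 42·c₀ = 397;  42·c₁ + 7·c₀ = 63.
Determinant 288·7 − 42² = 252.
c₁ = (397·7 − 42·63)/252 = 19/36; c₀ = (288·63 − 42·397)/252 = 35/6.

c₁ = 0.528, c₀ = 5.833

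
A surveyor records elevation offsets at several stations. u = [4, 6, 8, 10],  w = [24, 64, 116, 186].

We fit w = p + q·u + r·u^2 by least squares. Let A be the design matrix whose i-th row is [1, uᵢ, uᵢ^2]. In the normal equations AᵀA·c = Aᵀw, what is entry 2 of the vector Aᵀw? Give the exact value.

3268

Entry 2 ↔ basis u, so (Aᵀw)_{2} = Σᵢ (u)·wᵢ = (4)·(24) + (6)·(64) + (8)·(116) + (10)·(186) = 3268.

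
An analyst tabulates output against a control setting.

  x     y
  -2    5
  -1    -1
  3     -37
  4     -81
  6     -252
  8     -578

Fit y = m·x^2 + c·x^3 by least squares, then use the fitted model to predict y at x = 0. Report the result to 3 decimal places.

Compute the Gram sums: Σx^2·x^2 = 5746, Σx^2·x^3 = 41778, Σx^3·x^3 = 313690.
For Aᵀy: Σx^2·y = -47674, Σx^3·y = -356590.
Normal equations: [[5746, 41778]; [41778, 313690]]·[m, c]ᵀ = [-47674, -356590]ᵀ.
Δ = 5746·313690 − 41778² = 57061456.
m = ((-47674)·313690 − 41778·(-356590))/57061456 = -7155005/7132682; c = (5746·(-356590) − 41778·(-47674))/57061456 = -7155221/7132682.
At x = 0: ŷ = (-7155005/7132682)·(0) + (-7155221/7132682)·(0) = 0.

ŷ = 0.000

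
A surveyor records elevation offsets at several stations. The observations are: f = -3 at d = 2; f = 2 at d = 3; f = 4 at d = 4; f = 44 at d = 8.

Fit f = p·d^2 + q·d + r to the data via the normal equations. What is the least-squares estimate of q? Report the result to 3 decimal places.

Entries of MᵀM: Σd^2·d^2 = 4449, Σd^2·d = 611, Σd^2 = 93, Σd·d = 93, Σd = 17, Σ1 = 4.
Right-hand side: Σd^2·f = 2886, Σd·f = 368, Σf = 47.
So MᵀM·[p, q, r]ᵀ = Mᵀf: [[4449, 611, 93]; [611, 93, 17]; [93, 17, 4]]·[p, q, r]ᵀ = [2886, 368, 47]ᵀ.
Solving the 3×3 system (Gaussian elimination) gives p = 455/451, q = -1074/451, r = -65/41.

q = -2.381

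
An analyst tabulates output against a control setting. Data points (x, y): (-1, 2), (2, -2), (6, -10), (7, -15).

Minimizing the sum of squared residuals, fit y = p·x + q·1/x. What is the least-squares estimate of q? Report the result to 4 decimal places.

Forming AᵀA = [[90, 4]; [4, 1145/882]] and Aᵀy = [-171, -143/21]ᵀ gives AᵀA·[p, q]ᵀ = Aᵀy.
Δ = 90·(1145/882) − 4² = 4941/49.
p = ((-171)·(1145/882) − 4·(-143/21))/(4941/49) = -57257/29646; q = (90·(-143/21) − 4·(-171))/(4941/49) = 1162/1647.

q = 0.7055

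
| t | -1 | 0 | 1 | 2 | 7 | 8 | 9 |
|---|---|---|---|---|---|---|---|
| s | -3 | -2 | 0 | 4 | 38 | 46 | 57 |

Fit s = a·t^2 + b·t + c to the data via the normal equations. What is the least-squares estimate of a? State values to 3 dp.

a = 0.507

Setting ∂/∂a … = 0 gives: 13076·a + 1592·b + 200·c = 9436;  1592·a + 200·b + 26·c = 1158;  200·a + 26·b + 7·c = 140.
Row-reducing yields a = 8962/17661, b = 70729/35322, c = -393/203.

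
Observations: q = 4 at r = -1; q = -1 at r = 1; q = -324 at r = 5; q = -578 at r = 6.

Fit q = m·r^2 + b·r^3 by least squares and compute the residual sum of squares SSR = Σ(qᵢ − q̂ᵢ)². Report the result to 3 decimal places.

SSR = 2.447

Entries of AᵀA: Σr^2·r^2 = 1923, Σr^2·r^3 = 10901, Σr^3·r^3 = 62283.
For Aᵀq: Σr^2·q = -28905, Σr^3·q = -165353.
So AᵀA·[m, b]ᵀ = Aᵀq: [[1923, 10901]; [10901, 62283]]·[m, b]ᵀ = [-28905, -165353]ᵀ.
Determinant 1923·62283 − 10901² = 938408.
m = ((-28905)·62283 − 10901·(-165353))/938408 = 27109/11444; b = (1923·(-165353) − 10901·(-28905))/938408 = -35127/11444.
Residuals: -4115/2861, -1713/5722, 2647/5722, -781/2861; SSR = 14001/5722.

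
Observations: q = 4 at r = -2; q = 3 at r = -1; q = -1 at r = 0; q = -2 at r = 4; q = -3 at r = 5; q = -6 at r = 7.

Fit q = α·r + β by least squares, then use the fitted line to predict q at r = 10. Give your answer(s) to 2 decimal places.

q̂ = -8.47

The normal system XᵀX·[α, β]ᵀ = Xᵀq is [[95, 13]; [13, 6]]·[α, β]ᵀ = [-76, -5]ᵀ.
det = 95·6 − 13² = 401.
α = ((-76)·6 − 13·(-5))/401 = -391/401; β = (95·(-5) − 13·(-76))/401 = 513/401.
At r = 10: q̂ = (-391/401)·(10) + (513/401)·(1) = -3397/401.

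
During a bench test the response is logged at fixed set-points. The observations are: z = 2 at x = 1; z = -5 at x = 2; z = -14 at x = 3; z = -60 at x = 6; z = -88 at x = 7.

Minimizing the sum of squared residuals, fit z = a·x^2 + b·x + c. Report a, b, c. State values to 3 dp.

a = -1.887, b = 0.520, c = 2.392

The normal system AᵀA·[a, b, c]ᵀ = Aᵀz is [[3795, 595, 99]; [595, 99, 19]; [99, 19, 5]]·[a, b, c]ᵀ = [-6616, -1026, -165]ᵀ.
Inverting the 3×3 Gram matrix, [a, b, c]ᵀ = [-3065/1624, 845/1624, 971/406]ᵀ.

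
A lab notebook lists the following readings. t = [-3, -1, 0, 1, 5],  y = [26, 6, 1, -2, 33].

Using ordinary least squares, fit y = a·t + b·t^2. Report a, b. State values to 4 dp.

Compute the Gram sums: Σt·t = 36, Σt·t^2 = 98, Σt^2·t^2 = 708.
Moment sums: Σt·y = 79, Σt^2·y = 1063.
Eliminating b: 708·(row 1) − 98·(row 2) gives 15884·a = 708·79 − 98·1063 = -48242, so a = -24121/7942.
Then b = (1063 − 98·(-24121/7942))/708 = 15263/7942.

a = -3.0371, b = 1.9218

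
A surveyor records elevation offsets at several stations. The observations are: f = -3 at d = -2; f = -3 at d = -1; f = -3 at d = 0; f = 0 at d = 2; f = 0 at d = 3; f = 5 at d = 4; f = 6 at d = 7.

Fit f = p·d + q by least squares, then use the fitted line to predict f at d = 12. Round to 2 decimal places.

Sums needed: Σd·d = 83, Σd = 13, Σ1 = 7.
And Σd·f = 71, Σf = 2.
So XᵀX·[p, q]ᵀ = Xᵀf: [[83, 13]; [13, 7]]·[p, q]ᵀ = [71, 2]ᵀ.
det = 83·7 − 13² = 412.
p = (71·7 − 13·2)/412 = 471/412; q = (83·2 − 13·71)/412 = -757/412.
At d = 12: f̂ = (471/412)·(12) + (-757/412)·(1) = 4895/412.

f̂ = 11.88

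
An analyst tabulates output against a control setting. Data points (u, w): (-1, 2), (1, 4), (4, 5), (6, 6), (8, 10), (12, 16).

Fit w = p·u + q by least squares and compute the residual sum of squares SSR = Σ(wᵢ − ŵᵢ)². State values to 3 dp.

Sums needed: Σu·u = 262, Σu = 30, Σ1 = 6.
Right-hand side: Σu·w = 330, Σw = 43.
Normal equations: [[262, 30]; [30, 6]]·[p, q]ᵀ = [330, 43]ᵀ.
Eliminating q: 6·(row 1) − 30·(row 2) gives 672·p = 6·330 − 30·43 = 690, so p = 115/112.
Then q = (43 − 30·(115/112))/6 = 683/336.
Residuals: 167/168, 79/84, -383/336, -737/336, -83/336, 79/48; SSR = 3613/336.

SSR = 10.753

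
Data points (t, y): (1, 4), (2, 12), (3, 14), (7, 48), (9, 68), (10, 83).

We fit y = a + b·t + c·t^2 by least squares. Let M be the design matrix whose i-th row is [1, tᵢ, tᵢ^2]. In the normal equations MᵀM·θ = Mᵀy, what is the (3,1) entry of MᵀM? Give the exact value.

244

Row 3 ↔ basis t^2, column 1 ↔ basis 1, so (MᵀM)_{3,1} = Σᵢ t^2 = (1)·(1) + (4)·(1) + (9)·(1) + (49)·(1) + (81)·(1) + (100)·(1) = 244.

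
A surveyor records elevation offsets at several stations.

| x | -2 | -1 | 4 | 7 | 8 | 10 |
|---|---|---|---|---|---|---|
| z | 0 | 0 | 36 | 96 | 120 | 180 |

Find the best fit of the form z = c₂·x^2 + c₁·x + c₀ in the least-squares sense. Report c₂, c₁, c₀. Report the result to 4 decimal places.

c₂ = 1.4879, c₁ = 3.0566, c₀ = 0.7278

The normal system AᵀA·[c₂, c₁, c₀]ᵀ = Aᵀz is [[16770, 1910, 234]; [1910, 234, 26]; [234, 26, 6]]·[c₂, c₁, c₀]ᵀ = [30960, 3576, 432]ᵀ.
Row-reducing yields c₂ = 552/371, c₁ = 162/53, c₀ = 270/371.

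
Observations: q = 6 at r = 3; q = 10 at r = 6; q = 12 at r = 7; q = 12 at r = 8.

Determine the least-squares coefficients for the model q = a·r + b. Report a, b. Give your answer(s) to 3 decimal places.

a = 1.286, b = 2.286

Sums needed: Σr·r = 158, Σr = 24, Σ1 = 4.
Moment sums: Σr·q = 258, Σq = 40.
So MᵀM·[a, b]ᵀ = Mᵀq: [[158, 24]; [24, 4]]·[a, b]ᵀ = [258, 40]ᵀ.
Eliminating b: 4·(row 1) − 24·(row 2) gives 56·a = 4·258 − 24·40 = 72, so a = 9/7.
Then b = (40 − 24·(9/7))/4 = 16/7.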